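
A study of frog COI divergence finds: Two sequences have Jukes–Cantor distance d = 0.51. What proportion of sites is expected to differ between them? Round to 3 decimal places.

0.370

p = (3/4)(1 − e^(−4d/3)) = 0.75 × (1 − e^(-0.68)) = 0.75 × (1 − 0.506617) = 0.370037.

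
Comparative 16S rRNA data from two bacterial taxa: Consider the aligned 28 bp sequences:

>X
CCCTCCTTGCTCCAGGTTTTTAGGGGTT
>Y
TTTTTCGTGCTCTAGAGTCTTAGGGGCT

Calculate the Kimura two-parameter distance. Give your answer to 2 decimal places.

Of 28 sites, 8 differences are transitions and 2 are transversions, so P = 8/28 ≈ 0.285714 and Q = 2/28 ≈ 0.071429.
Under the Kimura two-parameter model, d = −½ ln(1 − 2P − Q) − ¼ ln(1 − 2Q).
1 − 2P − Q = 0.357143, giving −½ ln(0.357143) = 0.514810.
1 − 2Q = 0.857142, giving −¼ ln(0.857142) = 0.038538.
d = 0.514810 + 0.038538 = 0.553348.

0.55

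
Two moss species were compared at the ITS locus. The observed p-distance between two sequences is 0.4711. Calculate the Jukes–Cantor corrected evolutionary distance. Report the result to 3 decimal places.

d = −(3/4) ln(1 − 4p/3) = −0.75 ln(1 − 0.628133) = −0.75 ln(0.371867)
  = −0.75 × (-0.989219) = 0.741914 substitutions/site.

0.742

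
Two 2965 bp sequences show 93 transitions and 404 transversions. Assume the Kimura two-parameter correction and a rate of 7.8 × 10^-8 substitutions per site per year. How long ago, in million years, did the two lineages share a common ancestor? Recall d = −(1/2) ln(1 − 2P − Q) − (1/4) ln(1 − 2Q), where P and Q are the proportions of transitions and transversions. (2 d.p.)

P = 93/2965 ≈ 0.031366 and Q = 404/2965 ≈ 0.136256.
Under the Kimura two-parameter model, d = −½ ln(1 − 2P − Q) − ¼ ln(1 − 2Q).
1 − 2P − Q = 0.801012, giving −½ ln(0.801012) = 0.110940.
1 − 2Q = 0.727488, giving −¼ ln(0.727488) = 0.079539.
d = 0.110940 + 0.079539 = 0.190479.
Under a molecular clock d = 2μt, so t = d/(2μ) = 0.190479 / (2 × 7.8 × 10^-8) = 1.22 million years.

1.22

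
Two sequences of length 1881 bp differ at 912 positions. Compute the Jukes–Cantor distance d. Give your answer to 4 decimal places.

p = 912/1881 ≈ 0.484848.
d = −(3/4) ln(1 − 4p/3) = −0.75 ln(1 − 0.646464) = −0.75 ln(0.353536)
  = −0.75 × (-1.039770) = 0.779828 substitutions/site.

0.7798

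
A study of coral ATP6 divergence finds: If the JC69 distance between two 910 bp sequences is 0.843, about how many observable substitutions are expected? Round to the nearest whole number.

461

Invert JC69: p = (3/4)(1 − e^(−4d/3)) = 0.75 × (1 − e^(-1.124)) = 0.75 × (1 − 0.324977) = 0.506267.
Expected differing sites = pL ≈ 0.506267 × 910 = 460.70297 ≈ 461.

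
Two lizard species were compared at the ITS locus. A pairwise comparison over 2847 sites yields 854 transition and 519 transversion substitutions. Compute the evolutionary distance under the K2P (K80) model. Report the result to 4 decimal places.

0.8755

P = 854/2847 ≈ 0.299965 and Q = 519/2847 ≈ 0.182297.
Under the Kimura two-parameter model, d = −½ ln(1 − 2P − Q) − ¼ ln(1 − 2Q).
1 − 2P − Q = 0.217773, giving −½ ln(0.217773) = 0.762151.
1 − 2Q = 0.635406, giving −¼ ln(0.635406) = 0.113373.
d = 0.762151 + 0.113373 = 0.875524.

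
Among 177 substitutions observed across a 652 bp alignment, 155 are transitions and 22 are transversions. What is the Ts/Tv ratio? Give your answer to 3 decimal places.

R = 155/22 = 7.045454… ≈ 7.045 (to 3 d.p.).

7.045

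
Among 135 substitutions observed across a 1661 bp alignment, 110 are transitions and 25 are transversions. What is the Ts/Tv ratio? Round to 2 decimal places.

4.40

R = 110/25 = 4.40.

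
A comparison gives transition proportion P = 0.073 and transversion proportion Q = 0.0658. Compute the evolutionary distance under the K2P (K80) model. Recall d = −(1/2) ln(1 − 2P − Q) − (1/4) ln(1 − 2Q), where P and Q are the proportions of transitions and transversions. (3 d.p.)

0.154

Under the Kimura two-parameter model, d = −½ ln(1 − 2P − Q) − ¼ ln(1 − 2Q).
1 − 2P − Q = 0.7882, giving −½ ln(0.7882) = 0.119002.
1 − 2Q = 0.8684, giving −¼ ln(0.8684) = 0.035276.
d = 0.119002 + 0.035276 = 0.154278.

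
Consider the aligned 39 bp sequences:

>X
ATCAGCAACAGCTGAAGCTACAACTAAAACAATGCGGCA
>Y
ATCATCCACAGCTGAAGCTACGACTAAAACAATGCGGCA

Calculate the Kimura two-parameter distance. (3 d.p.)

Of 39 sites, 1 differences are transitions and 2 are transversions, so P = 1/39 ≈ 0.025641 and Q = 2/39 ≈ 0.051282.
Under the Kimura two-parameter model, d = −½ ln(1 − 2P − Q) − ¼ ln(1 − 2Q).
1 − 2P − Q = 0.897436, giving −½ ln(0.897436) = 0.054107.
1 − 2Q = 0.897436, giving −¼ ln(0.897436) = 0.027053.
d = 0.054107 + 0.027053 = 0.081160.

0.081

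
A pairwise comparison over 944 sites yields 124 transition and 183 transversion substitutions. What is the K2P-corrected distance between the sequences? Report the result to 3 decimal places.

P = 124/944 ≈ 0.131356 and Q = 183/944 ≈ 0.193856.
Under the Kimura two-parameter model, d = −½ ln(1 − 2P − Q) − ¼ ln(1 − 2Q).
1 − 2P − Q = 0.543432, giving −½ ln(0.543432) = 0.304925.
1 − 2Q = 0.612288, giving −¼ ln(0.612288) = 0.122638.
d = 0.304925 + 0.122638 = 0.427563.

0.428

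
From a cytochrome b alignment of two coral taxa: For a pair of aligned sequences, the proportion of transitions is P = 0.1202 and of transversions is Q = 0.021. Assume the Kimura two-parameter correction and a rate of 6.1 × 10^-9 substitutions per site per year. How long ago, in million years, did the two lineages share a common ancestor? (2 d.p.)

13.30

Under the Kimura two-parameter model, d = −½ ln(1 − 2P − Q) − ¼ ln(1 − 2Q).
1 − 2P − Q = 0.7386, giving −½ ln(0.7386) = 0.151499.
1 − 2Q = 0.958, giving −¼ ln(0.958) = 0.010727.
d = 0.151499 + 0.010727 = 0.162226.
Under a molecular clock d = 2μt, so t = d/(2μ) = 0.162226 / (2 × 6.1 × 10^-9) = 13.30 million years.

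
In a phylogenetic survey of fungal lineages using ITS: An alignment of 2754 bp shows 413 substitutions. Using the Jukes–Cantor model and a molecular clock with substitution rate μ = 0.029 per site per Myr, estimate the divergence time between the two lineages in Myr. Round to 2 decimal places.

2.88

p = 413/2754 ≈ 0.149964.
d = −(3/4) ln(1 − 4p/3) = −0.75 ln(1 − 0.199952) = −0.75 ln(0.800048)
  = −0.75 × (-0.223084) = 0.167313 substitutions/site.
Under a molecular clock d = 2μt, so t = d/(2μ) = 0.167313 / (2 × 0.029) = 2.88 Myr.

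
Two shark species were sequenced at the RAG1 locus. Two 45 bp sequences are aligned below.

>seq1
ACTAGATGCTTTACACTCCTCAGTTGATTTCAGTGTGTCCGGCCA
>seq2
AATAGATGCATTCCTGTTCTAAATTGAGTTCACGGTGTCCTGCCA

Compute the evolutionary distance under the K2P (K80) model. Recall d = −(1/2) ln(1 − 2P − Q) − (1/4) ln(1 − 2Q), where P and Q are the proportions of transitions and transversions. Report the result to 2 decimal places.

0.33

Of 45 sites, 2 differences are transitions and 10 are transversions, so P = 2/45 ≈ 0.044444 and Q = 10/45 ≈ 0.222222.
Under the Kimura two-parameter model, d = −½ ln(1 − 2P − Q) − ¼ ln(1 − 2Q).
1 − 2P − Q = 0.68889, giving −½ ln(0.68889) = 0.186337.
1 − 2Q = 0.555556, giving −¼ ln(0.555556) = 0.146946.
d = 0.186337 + 0.146946 = 0.333283.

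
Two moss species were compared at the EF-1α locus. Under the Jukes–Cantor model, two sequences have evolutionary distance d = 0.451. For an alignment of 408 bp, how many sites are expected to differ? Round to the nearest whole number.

Invert JC69: p = (3/4)(1 − e^(−4d/3)) = 0.75 × (1 − e^(-0.601333)) = 0.75 × (1 − 0.548081) = 0.338939.
Expected differing sites = pL ≈ 0.338939 × 408 = 138.287112 ≈ 138.

138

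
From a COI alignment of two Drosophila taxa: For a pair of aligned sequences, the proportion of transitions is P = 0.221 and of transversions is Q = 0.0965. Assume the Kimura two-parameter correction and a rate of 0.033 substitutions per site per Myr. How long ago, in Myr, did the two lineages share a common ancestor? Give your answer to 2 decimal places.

Under the Kimura two-parameter model, d = −½ ln(1 − 2P − Q) − ¼ ln(1 − 2Q).
1 − 2P − Q = 0.4615, giving −½ ln(0.4615) = 0.386637.
1 − 2Q = 0.807, giving −¼ ln(0.807) = 0.053608.
d = 0.386637 + 0.053608 = 0.440245.
Under a molecular clock d = 2μt, so t = d/(2μ) = 0.440245 / (2 × 0.033) = 6.67 Myr.

6.67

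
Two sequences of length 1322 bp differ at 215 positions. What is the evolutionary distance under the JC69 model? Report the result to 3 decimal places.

p = 215/1322 ≈ 0.162632.
d = −(3/4) ln(1 − 4p/3) = −0.75 ln(1 − 0.216843) = −0.75 ln(0.783157)
  = −0.75 × (-0.244422) = 0.183317 substitutions/site.

0.183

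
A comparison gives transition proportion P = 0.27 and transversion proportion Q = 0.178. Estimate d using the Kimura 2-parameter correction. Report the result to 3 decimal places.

0.743

Under the Kimura two-parameter model, d = −½ ln(1 − 2P − Q) − ¼ ln(1 − 2Q).
1 − 2P − Q = 0.282, giving −½ ln(0.282) = 0.632924.
1 − 2Q = 0.644, giving −¼ ln(0.644) = 0.110014.
d = 0.632924 + 0.110014 = 0.742938.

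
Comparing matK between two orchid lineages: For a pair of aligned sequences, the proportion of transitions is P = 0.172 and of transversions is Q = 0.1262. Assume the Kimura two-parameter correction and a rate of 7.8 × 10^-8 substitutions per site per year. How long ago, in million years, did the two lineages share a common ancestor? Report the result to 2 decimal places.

2.50

Under the Kimura two-parameter model, d = −½ ln(1 − 2P − Q) − ¼ ln(1 − 2Q).
1 − 2P − Q = 0.5298, giving −½ ln(0.5298) = 0.317628.
1 − 2Q = 0.7476, giving −¼ ln(0.7476) = 0.072722.
d = 0.317628 + 0.072722 = 0.390350.
Under a molecular clock d = 2μt, so t = d/(2μ) = 0.390350 / (2 × 7.8 × 10^-8) = 2.50 million years.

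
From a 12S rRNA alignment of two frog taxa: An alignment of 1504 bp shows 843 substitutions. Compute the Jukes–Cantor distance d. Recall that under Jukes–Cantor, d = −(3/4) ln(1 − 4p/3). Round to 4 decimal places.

p = 843/1504 ≈ 0.560505.
d = −(3/4) ln(1 − 4p/3) = −0.75 ln(1 − 0.74734) = −0.75 ln(0.25266)
  = −0.75 × (-1.375711) = 1.031783 substitutions/site.

1.0318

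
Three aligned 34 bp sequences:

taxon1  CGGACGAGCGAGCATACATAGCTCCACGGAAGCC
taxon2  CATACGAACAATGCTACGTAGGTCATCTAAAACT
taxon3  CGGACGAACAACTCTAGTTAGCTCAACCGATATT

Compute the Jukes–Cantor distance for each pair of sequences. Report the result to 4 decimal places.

taxon1–taxon2: 15/34 sites differ → p ≈ 0.441176, d = −0.75 ln(1 − 0.588235) = 0.665477 ≈ 0.6655.
taxon1–taxon3: 13/34 sites differ → p ≈ 0.382353, d = −0.75 ln(1 − 0.509804) = 0.534712 ≈ 0.5347.
taxon2–taxon3: 12/34 sites differ → p ≈ 0.352941, d = −0.75 ln(1 − 0.470588) = 0.476991 ≈ 0.4770.

d(taxon1,taxon2) = 0.6655, d(taxon1,taxon3) = 0.5347, d(taxon2,taxon3) = 0.4770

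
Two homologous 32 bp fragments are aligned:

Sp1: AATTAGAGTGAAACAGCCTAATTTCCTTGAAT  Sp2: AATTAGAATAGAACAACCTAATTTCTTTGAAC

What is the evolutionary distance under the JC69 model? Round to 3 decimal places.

The sequences differ at 6 of 32 sites (8, 10, 11, 16, 26, 32), so p = 6/32 = 0.1875.
d = −(3/4) ln(1 − 4p/3) = −0.75 ln(1 − 0.25) = −0.75 ln(0.75)
  = −0.75 × (-0.287682) = 0.215762 substitutions/site.

0.216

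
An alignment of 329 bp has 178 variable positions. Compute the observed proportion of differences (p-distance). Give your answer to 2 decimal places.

p = 178/329 = 0.541033… ≈ 0.54 (to 2 d.p.).

0.54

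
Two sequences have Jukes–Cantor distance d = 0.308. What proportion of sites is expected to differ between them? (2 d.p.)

0.25

p = (3/4)(1 − e^(−4d/3)) = 0.75 × (1 − e^(-0.410667)) = 0.75 × (1 − 0.663208) = 0.252594.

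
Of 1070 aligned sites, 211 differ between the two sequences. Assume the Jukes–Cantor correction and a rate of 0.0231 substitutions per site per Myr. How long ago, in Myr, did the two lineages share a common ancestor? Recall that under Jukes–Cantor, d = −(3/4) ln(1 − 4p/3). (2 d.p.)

4.95

p = 211/1070 ≈ 0.197196.
d = −(3/4) ln(1 − 4p/3) = −0.75 ln(1 − 0.262928) = −0.75 ln(0.737072)
  = −0.75 × (-0.305070) = 0.228803 substitutions/site.
Under a molecular clock d = 2μt, so t = d/(2μ) = 0.228803 / (2 × 0.0231) = 4.95 Myr.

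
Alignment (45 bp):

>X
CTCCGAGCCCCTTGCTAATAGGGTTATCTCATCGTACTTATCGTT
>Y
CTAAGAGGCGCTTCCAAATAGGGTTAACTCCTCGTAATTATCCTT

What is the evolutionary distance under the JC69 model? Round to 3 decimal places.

0.264

The sequences differ at 10 of 45 sites (3, 4, 8, 10, 14, 16, 27, 31, 37, 43), so p = 10/45 ≈ 0.222222.
d = −(3/4) ln(1 − 4p/3) = −0.75 ln(1 − 0.296296) = −0.75 ln(0.703704)
  = −0.75 × (-0.351397) = 0.263548 substitutions/site.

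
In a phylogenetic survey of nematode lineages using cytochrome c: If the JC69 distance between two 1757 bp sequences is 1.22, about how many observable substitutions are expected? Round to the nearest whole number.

1059

Invert JC69: p = (3/4)(1 − e^(−4d/3)) = 0.75 × (1 − e^(-1.626667)) = 0.75 × (1 − 0.196584) = 0.602562.
Expected differing sites = pL ≈ 0.602562 × 1757 = 1058.701434 ≈ 1059.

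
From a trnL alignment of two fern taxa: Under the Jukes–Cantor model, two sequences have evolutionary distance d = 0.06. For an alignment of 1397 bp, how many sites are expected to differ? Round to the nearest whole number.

81

Invert JC69: p = (3/4)(1 − e^(−4d/3)) = 0.75 × (1 − e^(-0.08)) = 0.75 × (1 − 0.923116) = 0.057663.
Expected differing sites = pL ≈ 0.057663 × 1397 = 80.555211 ≈ 81.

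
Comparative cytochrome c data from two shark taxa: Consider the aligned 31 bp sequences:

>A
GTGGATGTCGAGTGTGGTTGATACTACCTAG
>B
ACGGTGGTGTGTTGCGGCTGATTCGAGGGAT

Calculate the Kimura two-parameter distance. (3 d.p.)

Of 31 sites, 5 differences are transitions and 11 are transversions, so P = 5/31 ≈ 0.16129 and Q = 11/31 ≈ 0.354839.
Under the Kimura two-parameter model, d = −½ ln(1 − 2P − Q) − ¼ ln(1 − 2Q).
1 − 2P − Q = 0.322581, giving −½ ln(0.322581) = 0.565701.
1 − 2Q = 0.290322, giving −¼ ln(0.290322) = 0.309191.
d = 0.565701 + 0.309191 = 0.874892.

0.875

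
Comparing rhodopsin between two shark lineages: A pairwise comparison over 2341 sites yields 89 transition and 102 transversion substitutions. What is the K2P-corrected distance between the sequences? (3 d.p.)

0.086

P = 89/2341 ≈ 0.038018 and Q = 102/2341 ≈ 0.043571.
Under the Kimura two-parameter model, d = −½ ln(1 − 2P − Q) − ¼ ln(1 − 2Q).
1 − 2P − Q = 0.880393, giving −½ ln(0.880393) = 0.063693.
1 − 2Q = 0.912858, giving −¼ ln(0.912858) = 0.022794.
d = 0.063693 + 0.022794 = 0.086487.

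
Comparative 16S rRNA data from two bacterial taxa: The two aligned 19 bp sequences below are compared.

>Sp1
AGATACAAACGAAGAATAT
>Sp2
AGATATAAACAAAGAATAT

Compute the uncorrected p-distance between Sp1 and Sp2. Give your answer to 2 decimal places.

The sequences differ at 2 of 19 positions (sites 6, 11).
p = 2/19 = 0.105263… ≈ 0.11 (to 2 d.p.).

0.11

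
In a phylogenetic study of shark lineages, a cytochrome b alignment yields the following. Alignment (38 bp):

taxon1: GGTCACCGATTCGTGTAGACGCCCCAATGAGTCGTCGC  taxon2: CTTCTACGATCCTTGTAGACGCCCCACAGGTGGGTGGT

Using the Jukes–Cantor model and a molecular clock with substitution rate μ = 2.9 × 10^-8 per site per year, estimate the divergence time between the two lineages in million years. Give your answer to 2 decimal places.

The sequences differ at 14 of 38 sites, so p = 14/38 ≈ 0.368421.
d = −(3/4) ln(1 − 4p/3) = −0.75 ln(1 − 0.491228) = −0.75 ln(0.508772)
  = −0.75 × (-0.675755) = 0.506816 substitutions/site.
Under a molecular clock d = 2μt, so t = d/(2μ) = 0.506816 / (2 × 2.9 × 10^-8) = 8.74 million years.

8.74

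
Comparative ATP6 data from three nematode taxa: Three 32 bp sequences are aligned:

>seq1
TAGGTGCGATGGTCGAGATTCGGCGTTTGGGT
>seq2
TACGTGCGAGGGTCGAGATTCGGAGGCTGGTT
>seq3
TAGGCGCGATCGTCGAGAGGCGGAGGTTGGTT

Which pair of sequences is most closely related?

seq1 and seq2

seq1–seq2: 6/32 differ, p = 0.188, d = 0.216.
seq1–seq3: 7/32 differ, p = 0.219, d = 0.259.
seq2–seq3: 7/32 differ, p = 0.219, d = 0.259.
The smallest distance is between seq1 and seq2.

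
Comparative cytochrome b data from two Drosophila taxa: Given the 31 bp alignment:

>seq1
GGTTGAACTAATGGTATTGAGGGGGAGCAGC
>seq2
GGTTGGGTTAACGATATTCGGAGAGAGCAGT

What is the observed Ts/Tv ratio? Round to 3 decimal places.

9.000

Transitions are A↔G and C↔T; transversions are all other mismatches.
Transitions: 9. Transversions: 1.
R = 9/1 = 9.000.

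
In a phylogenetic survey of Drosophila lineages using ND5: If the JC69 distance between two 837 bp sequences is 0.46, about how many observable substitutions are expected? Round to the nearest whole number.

288

Invert JC69: p = (3/4)(1 − e^(−4d/3)) = 0.75 × (1 − e^(-0.613333)) = 0.75 × (1 − 0.541543) = 0.343843.
Expected differing sites = pL ≈ 0.343843 × 837 = 287.796591 ≈ 288.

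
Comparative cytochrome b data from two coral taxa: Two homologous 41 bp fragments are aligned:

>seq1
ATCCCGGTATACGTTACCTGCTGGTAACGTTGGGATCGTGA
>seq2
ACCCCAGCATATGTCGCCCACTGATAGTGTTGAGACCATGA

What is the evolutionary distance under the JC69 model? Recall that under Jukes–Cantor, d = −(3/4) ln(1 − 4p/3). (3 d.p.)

0.456

The sequences differ at 14 of 41 sites, so p = 14/41 ≈ 0.341463.
d = −(3/4) ln(1 − 4p/3) = −0.75 ln(1 − 0.455284) = −0.75 ln(0.544716)
  = −0.75 × (-0.607491) = 0.455618 substitutions/site.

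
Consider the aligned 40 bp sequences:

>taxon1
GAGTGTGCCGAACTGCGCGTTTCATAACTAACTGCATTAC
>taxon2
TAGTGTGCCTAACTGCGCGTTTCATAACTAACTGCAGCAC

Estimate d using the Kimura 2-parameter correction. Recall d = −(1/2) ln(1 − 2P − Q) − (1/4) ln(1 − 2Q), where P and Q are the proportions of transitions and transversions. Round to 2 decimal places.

Of 40 sites, 1 differences are transitions and 3 are transversions, so P = 1/40 = 0.025 and Q = 3/40 = 0.075.
Under the Kimura two-parameter model, d = −½ ln(1 − 2P − Q) − ¼ ln(1 − 2Q).
1 − 2P − Q = 0.875, giving −½ ln(0.875) = 0.066766.
1 − 2Q = 0.85, giving −¼ ln(0.85) = 0.040630.
d = 0.066766 + 0.040630 = 0.107396.

0.11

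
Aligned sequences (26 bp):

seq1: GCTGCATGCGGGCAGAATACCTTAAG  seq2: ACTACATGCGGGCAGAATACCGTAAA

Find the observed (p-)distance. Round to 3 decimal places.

0.154

The sequences differ at 4 of 26 positions (sites 1, 4, 22, 26).
p = 4/26 = 0.153846… ≈ 0.154 (to 3 d.p.).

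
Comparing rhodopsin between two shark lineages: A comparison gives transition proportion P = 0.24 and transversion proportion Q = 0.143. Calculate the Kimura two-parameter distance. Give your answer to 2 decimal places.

0.57

Under the Kimura two-parameter model, d = −½ ln(1 − 2P − Q) − ¼ ln(1 − 2Q).
1 − 2P − Q = 0.377, giving −½ ln(0.377) = 0.487755.
1 − 2Q = 0.714, giving −¼ ln(0.714) = 0.084218.
d = 0.487755 + 0.084218 = 0.571973.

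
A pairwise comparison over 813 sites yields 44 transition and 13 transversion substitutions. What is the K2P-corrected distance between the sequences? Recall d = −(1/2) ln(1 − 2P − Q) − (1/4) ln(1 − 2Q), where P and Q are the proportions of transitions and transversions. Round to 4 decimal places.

P = 44/813 ≈ 0.054121 and Q = 13/813 ≈ 0.01599.
Under the Kimura two-parameter model, d = −½ ln(1 − 2P − Q) − ¼ ln(1 − 2Q).
1 − 2P − Q = 0.875768, giving −½ ln(0.875768) = 0.066327.
1 − 2Q = 0.96802, giving −¼ ln(0.96802) = 0.008126.
d = 0.066327 + 0.008126 = 0.074453.

0.0745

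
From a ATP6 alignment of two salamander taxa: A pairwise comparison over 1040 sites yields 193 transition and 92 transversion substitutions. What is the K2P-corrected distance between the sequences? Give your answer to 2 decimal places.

P = 193/1040 ≈ 0.185577 and Q = 92/1040 ≈ 0.088462.
Under the Kimura two-parameter model, d = −½ ln(1 − 2P − Q) − ¼ ln(1 − 2Q).
1 − 2P − Q = 0.540384, giving −½ ln(0.540384) = 0.307738.
1 − 2Q = 0.823076, giving −¼ ln(0.823076) = 0.048677.
d = 0.307738 + 0.048677 = 0.356415.

0.36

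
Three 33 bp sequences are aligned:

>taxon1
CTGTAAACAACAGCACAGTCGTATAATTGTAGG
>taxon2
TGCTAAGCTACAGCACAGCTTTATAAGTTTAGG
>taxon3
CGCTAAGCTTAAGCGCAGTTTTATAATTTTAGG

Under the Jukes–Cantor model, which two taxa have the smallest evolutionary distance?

taxon1–taxon2: 10/33 differ, p = 0.303, d = 0.388.
taxon1–taxon3: 10/33 differ, p = 0.303, d = 0.388.
taxon2–taxon3: 6/33 differ, p = 0.182, d = 0.208.
The smallest distance is between taxon2 and taxon3.

taxon2 and taxon3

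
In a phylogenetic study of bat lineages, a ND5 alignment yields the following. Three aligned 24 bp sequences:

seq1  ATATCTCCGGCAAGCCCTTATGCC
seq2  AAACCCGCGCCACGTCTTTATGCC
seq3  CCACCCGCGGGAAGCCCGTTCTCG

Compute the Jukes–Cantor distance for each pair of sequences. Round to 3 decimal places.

d(seq1,seq2) = 0.441, d(seq1,seq3) = 0.708, d(seq2,seq3) = 0.824

seq1–seq2: 8/24 sites differ → p ≈ 0.333333, d = −0.75 ln(1 − 0.444444) = 0.440839 ≈ 0.441.
seq1–seq3: 11/24 sites differ → p ≈ 0.458333, d = −0.75 ln(1 − 0.611111) = 0.708346 ≈ 0.708.
seq2–seq3: 12/24 sites differ → p = 0.5, d = −0.75 ln(1 − 0.666667) = 0.823960 ≈ 0.824.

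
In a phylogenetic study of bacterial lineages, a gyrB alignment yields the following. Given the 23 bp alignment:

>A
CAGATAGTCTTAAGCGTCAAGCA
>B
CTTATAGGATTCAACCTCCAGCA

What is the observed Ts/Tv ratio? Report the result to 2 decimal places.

0.14

Transitions are A↔G and C↔T; transversions are all other mismatches.
Transitions: 1. Transversions: 7.
R = 1/7 = 0.142857… ≈ 0.14 (to 2 d.p.).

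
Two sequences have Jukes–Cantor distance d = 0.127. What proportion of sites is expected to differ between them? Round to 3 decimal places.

p = (3/4)(1 − e^(−4d/3)) = 0.75 × (1 − e^(-0.169333)) = 0.75 × (1 − 0.844228) = 0.116829.

0.117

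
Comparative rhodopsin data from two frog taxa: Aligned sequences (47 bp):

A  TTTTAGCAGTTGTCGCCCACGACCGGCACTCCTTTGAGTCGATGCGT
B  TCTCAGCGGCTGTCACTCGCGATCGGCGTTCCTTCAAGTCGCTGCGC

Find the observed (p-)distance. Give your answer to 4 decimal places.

The sequences differ at 14 of 47 positions.
p = 14/47 = 0.297872… ≈ 0.2979 (to 4 d.p.).

0.2979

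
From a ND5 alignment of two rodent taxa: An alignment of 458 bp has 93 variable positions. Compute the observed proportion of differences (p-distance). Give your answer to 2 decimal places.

p = 93/458 = 0.203056… ≈ 0.20 (to 2 d.p.).

0.20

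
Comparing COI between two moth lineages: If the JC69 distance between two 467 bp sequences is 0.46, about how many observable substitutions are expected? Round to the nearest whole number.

Invert JC69: p = (3/4)(1 − e^(−4d/3)) = 0.75 × (1 − e^(-0.613333)) = 0.75 × (1 − 0.541543) = 0.343843.
Expected differing sites = pL ≈ 0.343843 × 467 = 160.574681 ≈ 161.

161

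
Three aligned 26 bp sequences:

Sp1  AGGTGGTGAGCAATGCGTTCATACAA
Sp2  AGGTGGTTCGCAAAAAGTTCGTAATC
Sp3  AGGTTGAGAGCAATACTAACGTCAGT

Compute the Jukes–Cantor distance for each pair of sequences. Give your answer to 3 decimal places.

Sp1–Sp2: 9/26 sites differ → p ≈ 0.346154, d = −0.75 ln(1 − 0.461539) = 0.464280 ≈ 0.464.
Sp1–Sp3: 11/26 sites differ → p ≈ 0.423077, d = −0.75 ln(1 − 0.564103) = 0.622762 ≈ 0.623.
Sp2–Sp3: 12/26 sites differ → p ≈ 0.461538, d = −0.75 ln(1 − 0.615384) = 0.716632 ≈ 0.717.

d(Sp1,Sp2) = 0.464, d(Sp1,Sp3) = 0.623, d(Sp2,Sp3) = 0.717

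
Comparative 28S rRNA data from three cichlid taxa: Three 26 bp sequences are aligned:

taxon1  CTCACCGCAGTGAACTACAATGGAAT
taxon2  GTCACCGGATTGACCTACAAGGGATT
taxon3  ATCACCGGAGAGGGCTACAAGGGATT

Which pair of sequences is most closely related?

taxon2 and taxon3

taxon1–taxon2: 6/26 differ, p = 0.231, d = 0.276.
taxon1–taxon3: 7/26 differ, p = 0.269, d = 0.334.
taxon2–taxon3: 5/26 differ, p = 0.192, d = 0.222.
The smallest distance is between taxon2 and taxon3.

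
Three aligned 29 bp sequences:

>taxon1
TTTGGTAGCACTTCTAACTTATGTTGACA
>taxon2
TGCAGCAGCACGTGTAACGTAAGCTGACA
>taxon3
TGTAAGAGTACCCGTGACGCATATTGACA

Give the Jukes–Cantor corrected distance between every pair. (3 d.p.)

d(taxon1,taxon2) = 0.401, d(taxon1,taxon3) = 0.602, d(taxon2,taxon3) = 0.529

taxon1–taxon2: 9/29 sites differ → p ≈ 0.310345, d = −0.75 ln(1 − 0.413793) = 0.400562 ≈ 0.401.
taxon1–taxon3: 12/29 sites differ → p ≈ 0.413793, d = −0.75 ln(1 − 0.551724) = 0.601760 ≈ 0.602.
taxon2–taxon3: 11/29 sites differ → p ≈ 0.37931, d = −0.75 ln(1 − 0.505747) = 0.528531 ≈ 0.529.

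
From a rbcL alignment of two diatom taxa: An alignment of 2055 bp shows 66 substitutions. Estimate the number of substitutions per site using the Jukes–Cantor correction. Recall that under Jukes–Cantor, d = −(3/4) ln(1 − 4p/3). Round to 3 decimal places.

0.033

p = 66/2055 ≈ 0.032117.
d = −(3/4) ln(1 − 4p/3) = −0.75 ln(1 − 0.042823) = −0.75 ln(0.957177)
  = −0.75 × (-0.043767) = 0.032825 substitutions/site.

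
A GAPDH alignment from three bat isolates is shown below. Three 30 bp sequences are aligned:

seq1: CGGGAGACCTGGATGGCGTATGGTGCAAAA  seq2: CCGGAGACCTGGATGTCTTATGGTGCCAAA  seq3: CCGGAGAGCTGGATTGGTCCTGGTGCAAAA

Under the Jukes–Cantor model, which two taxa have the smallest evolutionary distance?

seq1 and seq2

seq1–seq2: 4/30 differ, p = 0.133, d = 0.147.
seq1–seq3: 7/30 differ, p = 0.233, d = 0.280.
seq2–seq3: 7/30 differ, p = 0.233, d = 0.280.
The smallest distance is between seq1 and seq2.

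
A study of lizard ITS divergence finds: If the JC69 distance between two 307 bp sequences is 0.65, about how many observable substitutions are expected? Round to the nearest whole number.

Invert JC69: p = (3/4)(1 − e^(−4d/3)) = 0.75 × (1 − e^(-0.866667)) = 0.75 × (1 − 0.420350) = 0.434738.
Expected differing sites = pL ≈ 0.434738 × 307 = 133.464566 ≈ 133.

133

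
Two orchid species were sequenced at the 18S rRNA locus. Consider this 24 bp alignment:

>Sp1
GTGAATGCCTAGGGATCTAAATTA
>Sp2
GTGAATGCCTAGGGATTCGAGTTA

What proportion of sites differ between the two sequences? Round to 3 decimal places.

0.167

The sequences differ at 4 of 24 positions (sites 17, 18, 19, 21).
p = 4/24 = 0.166666… ≈ 0.167 (to 3 d.p.).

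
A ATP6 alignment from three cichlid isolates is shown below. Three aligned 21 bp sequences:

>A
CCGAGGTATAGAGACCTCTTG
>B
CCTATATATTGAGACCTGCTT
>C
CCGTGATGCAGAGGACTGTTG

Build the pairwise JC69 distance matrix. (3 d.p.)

d(A,B) = 0.441, d(A,C) = 0.441, d(B,C) = 0.756

A–B: 7/21 sites differ → p ≈ 0.333333, d = −0.75 ln(1 − 0.444444) = 0.440839 ≈ 0.441.
A–C: 7/21 sites differ → p ≈ 0.333333, d = −0.75 ln(1 − 0.444444) = 0.440839 ≈ 0.441.
B–C: 10/21 sites differ → p ≈ 0.47619, d = −0.75 ln(1 − 0.63492) = 0.755729 ≈ 0.756.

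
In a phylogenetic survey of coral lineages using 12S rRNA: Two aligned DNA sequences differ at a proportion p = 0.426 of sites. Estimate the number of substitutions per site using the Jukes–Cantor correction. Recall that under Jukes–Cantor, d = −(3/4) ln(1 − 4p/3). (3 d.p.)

0.629

d = −(3/4) ln(1 − 4p/3) = −0.75 ln(1 − 0.568) = −0.75 ln(0.432)
  = −0.75 × (-0.839330) = 0.629498 substitutions/site.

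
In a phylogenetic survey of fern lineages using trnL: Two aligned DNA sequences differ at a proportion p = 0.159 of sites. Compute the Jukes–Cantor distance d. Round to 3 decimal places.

d = −(3/4) ln(1 − 4p/3) = −0.75 ln(1 − 0.212) = −0.75 ln(0.788)
  = −0.75 × (-0.238257) = 0.178693 substitutions/site.

0.179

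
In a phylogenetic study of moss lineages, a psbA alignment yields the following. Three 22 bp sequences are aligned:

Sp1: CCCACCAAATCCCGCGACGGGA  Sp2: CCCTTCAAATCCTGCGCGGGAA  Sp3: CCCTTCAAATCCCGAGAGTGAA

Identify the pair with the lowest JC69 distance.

Sp1–Sp2: 6/22 differ, p = 0.273, d = 0.339.
Sp1–Sp3: 6/22 differ, p = 0.273, d = 0.339.
Sp2–Sp3: 4/22 differ, p = 0.182, d = 0.208.
The smallest distance is between Sp2 and Sp3.

Sp2 and Sp3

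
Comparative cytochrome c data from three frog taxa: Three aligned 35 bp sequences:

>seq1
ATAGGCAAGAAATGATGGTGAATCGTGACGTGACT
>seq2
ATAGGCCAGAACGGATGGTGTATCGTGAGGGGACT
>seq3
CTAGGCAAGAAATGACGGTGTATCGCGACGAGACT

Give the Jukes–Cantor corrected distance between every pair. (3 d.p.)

seq1–seq2: 6/35 sites differ → p ≈ 0.171429, d = −0.75 ln(1 − 0.228572) = 0.194634 ≈ 0.195.
seq1–seq3: 5/35 sites differ → p ≈ 0.142857, d = −0.75 ln(1 − 0.190476) = 0.158482 ≈ 0.158.
seq2–seq3: 8/35 sites differ → p ≈ 0.228571, d = −0.75 ln(1 − 0.304761) = 0.272625 ≈ 0.273.

d(seq1,seq2) = 0.195, d(seq1,seq3) = 0.158, d(seq2,seq3) = 0.273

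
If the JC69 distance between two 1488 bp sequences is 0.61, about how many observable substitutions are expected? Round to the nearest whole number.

621

Invert JC69: p = (3/4)(1 − e^(−4d/3)) = 0.75 × (1 − e^(-0.813333)) = 0.75 × (1 − 0.443378) = 0.417467.
Expected differing sites = pL ≈ 0.417467 × 1488 = 621.190896 ≈ 621.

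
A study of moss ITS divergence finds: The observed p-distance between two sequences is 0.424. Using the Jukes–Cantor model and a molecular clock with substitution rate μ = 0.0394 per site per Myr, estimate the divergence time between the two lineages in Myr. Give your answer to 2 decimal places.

d = −(3/4) ln(1 − 4p/3) = −0.75 ln(1 − 0.565333) = −0.75 ln(0.434667)
  = −0.75 × (-0.833175) = 0.624881 substitutions/site.
Under a molecular clock d = 2μt, so t = d/(2μ) = 0.624881 / (2 × 0.0394) = 7.93 Myr.

7.93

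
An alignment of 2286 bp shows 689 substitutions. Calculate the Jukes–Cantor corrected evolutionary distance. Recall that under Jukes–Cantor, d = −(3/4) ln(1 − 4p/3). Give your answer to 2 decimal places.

p = 689/2286 ≈ 0.3014.
d = −(3/4) ln(1 − 4p/3) = −0.75 ln(1 − 0.401867) = −0.75 ln(0.598133)
  = −0.75 × (-0.513942) = 0.385457 substitutions/site.

0.39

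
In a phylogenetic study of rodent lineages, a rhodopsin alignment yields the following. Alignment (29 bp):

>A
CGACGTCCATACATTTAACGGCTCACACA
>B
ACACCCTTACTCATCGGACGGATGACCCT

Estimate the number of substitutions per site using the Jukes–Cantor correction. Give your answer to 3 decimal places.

0.878

The sequences differ at 15 of 29 sites, so p = 15/29 ≈ 0.517241.
d = −(3/4) ln(1 − 4p/3) = −0.75 ln(1 − 0.689655) = −0.75 ln(0.310345)
  = −0.75 × (-1.170071) = 0.877553 substitutions/site.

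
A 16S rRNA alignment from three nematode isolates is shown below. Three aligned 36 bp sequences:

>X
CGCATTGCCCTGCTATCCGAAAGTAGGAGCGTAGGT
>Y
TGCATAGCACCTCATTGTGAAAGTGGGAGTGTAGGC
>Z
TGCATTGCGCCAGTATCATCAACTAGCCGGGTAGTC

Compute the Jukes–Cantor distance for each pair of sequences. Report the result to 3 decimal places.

X–Y: 12/36 sites differ → p ≈ 0.333333, d = −0.75 ln(1 − 0.444444) = 0.440839 ≈ 0.441.
X–Z: 14/36 sites differ → p ≈ 0.388889, d = −0.75 ln(1 − 0.518519) = 0.548166 ≈ 0.548.
Y–Z: 16/36 sites differ → p ≈ 0.444444, d = −0.75 ln(1 − 0.592592) = 0.673455 ≈ 0.673.

d(X,Y) = 0.441, d(X,Z) = 0.548, d(Y,Z) = 0.673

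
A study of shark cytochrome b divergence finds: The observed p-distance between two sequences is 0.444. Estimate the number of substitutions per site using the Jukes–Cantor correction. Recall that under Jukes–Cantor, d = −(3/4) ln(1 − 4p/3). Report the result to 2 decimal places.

0.67

d = −(3/4) ln(1 − 4p/3) = −0.75 ln(1 − 0.592) = −0.75 ln(0.408)
  = −0.75 × (-0.896488) = 0.672366 substitutions/site.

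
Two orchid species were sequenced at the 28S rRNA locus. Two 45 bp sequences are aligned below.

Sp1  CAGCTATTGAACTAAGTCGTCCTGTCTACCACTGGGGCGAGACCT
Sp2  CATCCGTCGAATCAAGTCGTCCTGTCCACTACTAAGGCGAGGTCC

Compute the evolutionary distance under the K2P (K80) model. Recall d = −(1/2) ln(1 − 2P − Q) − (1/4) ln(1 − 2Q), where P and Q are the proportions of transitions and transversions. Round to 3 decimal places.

Of 45 sites, 12 differences are transitions and 1 are transversions, so P = 12/45 ≈ 0.266667 and Q = 1/45 ≈ 0.022222.
Under the Kimura two-parameter model, d = −½ ln(1 − 2P − Q) − ¼ ln(1 − 2Q).
1 − 2P − Q = 0.444444, giving −½ ln(0.444444) = 0.405466.
1 − 2Q = 0.955556, giving −¼ ln(0.955556) = 0.011365.
d = 0.405466 + 0.011365 = 0.416831.

0.417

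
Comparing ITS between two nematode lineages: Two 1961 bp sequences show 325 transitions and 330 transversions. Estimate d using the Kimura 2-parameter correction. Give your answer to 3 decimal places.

0.449

P = 325/1961 ≈ 0.165732 and Q = 330/1961 ≈ 0.168281.
Under the Kimura two-parameter model, d = −½ ln(1 − 2P − Q) − ¼ ln(1 − 2Q).
1 − 2P − Q = 0.500255, giving −½ ln(0.500255) = 0.346319.
1 − 2Q = 0.663438, giving −¼ ln(0.663438) = 0.102580.
d = 0.346319 + 0.102580 = 0.448899.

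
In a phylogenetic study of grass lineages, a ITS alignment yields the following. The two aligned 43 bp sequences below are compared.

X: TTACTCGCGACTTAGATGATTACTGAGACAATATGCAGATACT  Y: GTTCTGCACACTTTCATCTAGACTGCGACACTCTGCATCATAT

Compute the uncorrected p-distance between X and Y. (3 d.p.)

The sequences differ at 20 of 43 positions.
p = 20/43 = 0.465116… ≈ 0.465 (to 3 d.p.).

0.465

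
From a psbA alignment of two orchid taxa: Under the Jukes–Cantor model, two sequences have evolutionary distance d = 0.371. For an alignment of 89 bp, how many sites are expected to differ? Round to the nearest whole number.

26

Invert JC69: p = (3/4)(1 − e^(−4d/3)) = 0.75 × (1 − e^(-0.494667)) = 0.75 × (1 − 0.609774) = 0.292670.
Expected differing sites = pL ≈ 0.292670 × 89 = 26.04763 ≈ 26.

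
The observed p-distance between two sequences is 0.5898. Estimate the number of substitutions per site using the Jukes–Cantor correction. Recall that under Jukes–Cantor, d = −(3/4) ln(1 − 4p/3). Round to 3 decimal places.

d = −(3/4) ln(1 − 4p/3) = −0.75 ln(1 − 0.7864) = −0.75 ln(0.2136)
  = −0.75 × (-1.543650) = 1.157738 substitutions/site.

1.158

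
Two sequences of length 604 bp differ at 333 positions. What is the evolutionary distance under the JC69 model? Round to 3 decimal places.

p = 333/604 ≈ 0.551325.
d = −(3/4) ln(1 − 4p/3) = −0.75 ln(1 − 0.7351) = −0.75 ln(0.2649)
  = −0.75 × (-1.328403) = 0.996302 substitutions/site.

0.996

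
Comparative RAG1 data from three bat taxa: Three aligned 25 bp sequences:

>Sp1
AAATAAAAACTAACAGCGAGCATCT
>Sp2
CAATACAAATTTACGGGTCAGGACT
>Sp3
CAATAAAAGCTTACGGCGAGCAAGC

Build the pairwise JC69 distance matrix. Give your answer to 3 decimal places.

Sp1–Sp2: 12/25 sites differ → p = 0.48, d = −0.75 ln(1 − 0.64) = 0.766238 ≈ 0.766.
Sp1–Sp3: 7/25 sites differ → p = 0.28, d = −0.75 ln(1 − 0.373333) = 0.350505 ≈ 0.351.
Sp2–Sp3: 11/25 sites differ → p = 0.44, d = −0.75 ln(1 − 0.586667) = 0.662626 ≈ 0.663.

d(Sp1,Sp2) = 0.766, d(Sp1,Sp3) = 0.351, d(Sp2,Sp3) = 0.663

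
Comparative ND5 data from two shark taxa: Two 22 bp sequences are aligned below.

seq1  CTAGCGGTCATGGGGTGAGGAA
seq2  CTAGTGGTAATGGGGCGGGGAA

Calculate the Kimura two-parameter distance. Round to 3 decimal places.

0.215

Of 22 sites, 3 differences are transitions and 1 are transversions, so P = 3/22 ≈ 0.136364 and Q = 1/22 ≈ 0.045455.
Under the Kimura two-parameter model, d = −½ ln(1 − 2P − Q) − ¼ ln(1 − 2Q).
1 − 2P − Q = 0.681817, giving −½ ln(0.681817) = 0.191497.
1 − 2Q = 0.90909, giving −¼ ln(0.90909) = 0.023828.
d = 0.191497 + 0.023828 = 0.215325.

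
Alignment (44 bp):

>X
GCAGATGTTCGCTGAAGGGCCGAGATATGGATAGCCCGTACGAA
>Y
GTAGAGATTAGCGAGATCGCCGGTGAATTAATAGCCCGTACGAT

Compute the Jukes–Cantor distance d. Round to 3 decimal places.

0.497

The sequences differ at 16 of 44 sites, so p = 16/44 ≈ 0.363636.
d = −(3/4) ln(1 − 4p/3) = −0.75 ln(1 − 0.484848) = −0.75 ln(0.515152)
  = −0.75 × (-0.663293) = 0.497470 substitutions/site.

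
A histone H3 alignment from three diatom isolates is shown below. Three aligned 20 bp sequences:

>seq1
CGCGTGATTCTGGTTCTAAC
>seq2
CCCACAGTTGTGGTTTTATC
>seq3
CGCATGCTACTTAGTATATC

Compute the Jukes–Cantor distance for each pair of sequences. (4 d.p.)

seq1–seq2: 8/20 sites differ → p = 0.4, d = −0.75 ln(1 − 0.533333) = 0.571605 ≈ 0.5716.
seq1–seq3: 8/20 sites differ → p = 0.4, d = −0.75 ln(1 − 0.533333) = 0.571605 ≈ 0.5716.
seq2–seq3: 10/20 sites differ → p = 0.5, d = −0.75 ln(1 − 0.666667) = 0.823960 ≈ 0.8240.

d(seq1,seq2) = 0.5716, d(seq1,seq3) = 0.5716, d(seq2,seq3) = 0.8240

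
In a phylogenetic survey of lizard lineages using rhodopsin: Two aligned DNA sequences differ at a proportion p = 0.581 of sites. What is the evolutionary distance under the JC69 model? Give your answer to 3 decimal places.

1.118

d = −(3/4) ln(1 − 4p/3) = −0.75 ln(1 − 0.774667) = −0.75 ln(0.225333)
  = −0.75 × (-1.490176) = 1.117632 substitutions/site.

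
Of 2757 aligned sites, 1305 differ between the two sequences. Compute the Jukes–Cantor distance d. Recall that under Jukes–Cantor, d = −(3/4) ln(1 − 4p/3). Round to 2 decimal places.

p = 1305/2757 ≈ 0.473341.
d = −(3/4) ln(1 − 4p/3) = −0.75 ln(1 − 0.631121) = −0.75 ln(0.368879)
  = −0.75 × (-0.997287) = 0.747965 substitutions/site.

0.75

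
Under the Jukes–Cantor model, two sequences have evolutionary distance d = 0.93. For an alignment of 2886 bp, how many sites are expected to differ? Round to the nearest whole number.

1538

Invert JC69: p = (3/4)(1 − e^(−4d/3)) = 0.75 × (1 − e^(-1.24)) = 0.75 × (1 − 0.289384) = 0.532962.
Expected differing sites = pL ≈ 0.532962 × 2886 = 1538.128332 ≈ 1538.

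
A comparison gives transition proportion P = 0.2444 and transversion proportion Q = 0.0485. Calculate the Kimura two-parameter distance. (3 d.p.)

Under the Kimura two-parameter model, d = −½ ln(1 − 2P − Q) − ¼ ln(1 − 2Q).
1 − 2P − Q = 0.4627, giving −½ ln(0.4627) = 0.385338.
1 − 2Q = 0.903, giving −¼ ln(0.903) = 0.025508.
d = 0.385338 + 0.025508 = 0.410846.

0.411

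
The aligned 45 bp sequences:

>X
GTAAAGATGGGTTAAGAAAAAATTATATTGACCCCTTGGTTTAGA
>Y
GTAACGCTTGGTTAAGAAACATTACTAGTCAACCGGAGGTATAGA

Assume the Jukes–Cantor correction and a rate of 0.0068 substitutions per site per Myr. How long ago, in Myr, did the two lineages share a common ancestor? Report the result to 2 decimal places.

29.55

The sequences differ at 14 of 45 sites, so p = 14/45 ≈ 0.311111.
d = −(3/4) ln(1 − 4p/3) = −0.75 ln(1 − 0.414815) = −0.75 ln(0.585185)
  = −0.75 × (-0.535827) = 0.401870 substitutions/site.
Under a molecular clock d = 2μt, so t = d/(2μ) = 0.401870 / (2 × 0.0068) = 29.55 Myr.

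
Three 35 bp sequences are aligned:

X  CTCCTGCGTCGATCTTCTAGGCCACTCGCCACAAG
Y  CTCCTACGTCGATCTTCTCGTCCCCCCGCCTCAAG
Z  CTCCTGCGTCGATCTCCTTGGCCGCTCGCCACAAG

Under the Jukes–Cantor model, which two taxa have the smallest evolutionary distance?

X and Z

X–Y: 6/35 differ, p = 0.171, d = 0.195.
X–Z: 3/35 differ, p = 0.086, d = 0.091.
Y–Z: 7/35 differ, p = 0.200, d = 0.233.
The smallest distance is between X and Z.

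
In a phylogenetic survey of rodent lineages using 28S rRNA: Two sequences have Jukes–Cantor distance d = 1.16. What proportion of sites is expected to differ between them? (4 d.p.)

p = (3/4)(1 − e^(−4d/3)) = 0.75 × (1 − e^(-1.546667)) = 0.75 × (1 − 0.212957) = 0.590282.

0.5903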